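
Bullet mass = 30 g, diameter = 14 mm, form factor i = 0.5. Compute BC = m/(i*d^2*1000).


BC = m/(i*d^2*1000) = 30/(0.5 * 14^2 * 1000) = 0.0003061

0.0003061


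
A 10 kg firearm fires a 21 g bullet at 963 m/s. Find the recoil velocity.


v_recoil = m_p * v_p / m_gun = 0.021 * 963 / 10 = 2.022 m/s

2.022 m/s


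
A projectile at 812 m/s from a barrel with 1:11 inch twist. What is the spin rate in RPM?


twist_m = 11*0.0254 = 0.2794 m
spin = v/twist = 812/0.2794 = 2906.228 rev/s
RPM = spin*60 = 2906.228*60 ≈ 174374 RPM

174374 RPM


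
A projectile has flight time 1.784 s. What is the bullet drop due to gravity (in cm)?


drop = 0.5*g*t^2 = 0.5*9.81*1.784^2 = 15.6109 m ≈ 1561 cm

1561 cm


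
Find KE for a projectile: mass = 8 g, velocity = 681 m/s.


E = 0.5*m*v^2 = 0.5*0.008*681^2 = 1855 J

1855 J


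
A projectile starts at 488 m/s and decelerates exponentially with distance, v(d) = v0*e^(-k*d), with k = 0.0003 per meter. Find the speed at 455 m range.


v = v0*exp(-k*d) = 488*exp(-0.0003*455) = 425.7 m/s

425.7 m/s


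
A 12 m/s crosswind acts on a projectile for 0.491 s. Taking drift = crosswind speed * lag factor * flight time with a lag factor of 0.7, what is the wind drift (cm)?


drift = v_wind * lag * t = 12 * 0.7 * 0.491 = 4.1244 m ≈ 412.4 cm

412.4 cm


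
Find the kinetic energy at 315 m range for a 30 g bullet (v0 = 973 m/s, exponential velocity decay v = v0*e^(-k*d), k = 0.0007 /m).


v = v0*exp(-k*d) = 973*exp(-0.0007*315) = 780.46 m/s
E = 0.5*m*v^2 = 0.5*0.03*780.46^2 = 9137 J

9137 J


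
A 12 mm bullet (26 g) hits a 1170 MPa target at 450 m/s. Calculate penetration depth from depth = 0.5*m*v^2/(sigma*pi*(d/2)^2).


A = pi*(d/2)^2 = pi*(12/2)^2 = 113.097 mm^2
E = 0.5*m*v^2 = 0.5*0.026*450^2 = 2632.5 J
depth = E/(sigma*A) = 2632.5 J / (1170 MPa * 113.097 mm^2) = 2632.5/(1170 * 113.097) m = 0.0198944 m ≈ 19.89 mm

19.89 mm


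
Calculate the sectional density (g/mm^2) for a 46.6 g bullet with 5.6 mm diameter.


SD = m/d^2 = 46.6/5.6^2 = 1.486 g/mm^2

1.486 g/mm^2


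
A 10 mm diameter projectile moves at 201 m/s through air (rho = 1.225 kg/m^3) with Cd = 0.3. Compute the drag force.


A = pi*(d/2)^2 = pi*(10/2000)^2 = 7.85398e-05 m^2
Fd = 0.5*Cd*rho*A*v^2 = 0.5*0.3*1.225*7.85398e-05*201^2 = 0.5831 N

0.5831 N


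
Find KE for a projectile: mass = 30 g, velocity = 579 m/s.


E = 0.5*m*v^2 = 0.5*0.03*579^2 = 5029 J

5029 J


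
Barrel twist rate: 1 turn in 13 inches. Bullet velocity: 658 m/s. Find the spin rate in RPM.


twist_m = 13*0.0254 = 0.3302 m
spin = v/twist = 658/0.3302 = 1992.732 rev/s
RPM = spin*60 = 1992.732*60 ≈ 119564 RPM

119564 RPM


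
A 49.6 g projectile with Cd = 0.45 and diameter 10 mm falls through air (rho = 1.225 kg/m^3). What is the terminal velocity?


A = pi*(d/2)^2 = pi*(10/2000)^2 = 7.85398e-05 m^2
vt = sqrt(2mg/(Cd*rho*A)) = sqrt(2*0.0496*9.81/(0.45 * 1.225 * 7.85398e-05)) = 149.9 m/s

149.9 m/s


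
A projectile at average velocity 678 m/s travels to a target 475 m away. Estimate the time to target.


t = d/v = 475/678 = 0.7006 s

0.7006 s


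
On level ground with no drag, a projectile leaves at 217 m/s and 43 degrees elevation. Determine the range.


R = v0^2 * sin(2*theta) / g = 217^2 * sin(2*43°) / 9.81 = 4788 m

4788 m


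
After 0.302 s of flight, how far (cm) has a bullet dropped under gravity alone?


drop = 0.5*g*t^2 = 0.5*9.81*0.302^2 = 0.447356 m ≈ 44.74 cm

44.74 cm


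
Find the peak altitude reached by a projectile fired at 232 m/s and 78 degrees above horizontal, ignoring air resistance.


H = (v0*sin(theta))^2 / (2g) = (232*sin(78°))^2 / (2*9.81) = 2625 m

2625 m


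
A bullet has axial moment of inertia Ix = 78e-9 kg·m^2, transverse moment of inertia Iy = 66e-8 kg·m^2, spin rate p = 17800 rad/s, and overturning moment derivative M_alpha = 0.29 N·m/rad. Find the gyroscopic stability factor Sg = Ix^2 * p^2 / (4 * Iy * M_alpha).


Sg = Ix^2 * p^2 / (4 * Iy * M_alpha) = (78e-9)^2 * 17800^2 / (4 * 66e-8 * 0.29) = 2.518

2.518


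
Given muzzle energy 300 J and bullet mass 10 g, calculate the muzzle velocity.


v = sqrt(2*E/m) = sqrt(2*300/0.01) = 244.9 m/s

244.9 m/s


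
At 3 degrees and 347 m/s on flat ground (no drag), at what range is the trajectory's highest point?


R = v0^2*sin(2*theta)/g = 347^2*sin(2*3°)/9.81 = 1282.99 m
apex_dist = R/2 = 1282.99/2 = 641.5 m

641.5 m


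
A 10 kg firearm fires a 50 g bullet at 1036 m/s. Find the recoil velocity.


v_recoil = m_p * v_p / m_gun = 0.05 * 1036 / 10 = 5.18 m/s

5.18 m/s


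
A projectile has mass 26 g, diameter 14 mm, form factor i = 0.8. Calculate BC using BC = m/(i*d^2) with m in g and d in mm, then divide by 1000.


BC = m/(i*d^2*1000) = 26/(0.8 * 14^2 * 1000) = 0.0001658

0.0001658


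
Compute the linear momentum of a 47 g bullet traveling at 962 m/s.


p = m*v = 0.047*962 = 45.21 kg·m/s

45.21 kg·m/s


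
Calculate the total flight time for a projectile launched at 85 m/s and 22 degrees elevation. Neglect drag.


T = 2*v0*sin(theta)/g = 2*85*sin(22°)/9.81 = 6.492 s

6.492 s


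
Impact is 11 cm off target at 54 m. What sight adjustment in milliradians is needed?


1 mrad subtends 1 cm per 10 m of range, so adj = error_cm / (dist_m / 10) = 11 / (54/10) = 2.037 mrad

2.037 mrad


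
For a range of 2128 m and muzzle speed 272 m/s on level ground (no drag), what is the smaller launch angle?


sin(2*theta) = R*g/v0^2 = 2128*9.81/272^2 = 0.282165, theta = arcsin(0.282165)/2 = 8.195°

8.195 degrees


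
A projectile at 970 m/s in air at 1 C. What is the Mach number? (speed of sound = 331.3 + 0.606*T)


a = 331.3 + 0.606*(1) = 331.906 m/s
M = v/a = 970/331.906 = 2.923

2.923


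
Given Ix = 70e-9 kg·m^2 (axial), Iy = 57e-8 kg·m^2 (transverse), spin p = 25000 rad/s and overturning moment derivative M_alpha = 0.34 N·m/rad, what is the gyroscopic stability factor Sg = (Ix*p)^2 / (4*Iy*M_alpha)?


Sg = Ix^2 * p^2 / (4 * Iy * M_alpha) = (70e-9)^2 * 25000^2 / (4 * 57e-8 * 0.34) = 3.951

3.951


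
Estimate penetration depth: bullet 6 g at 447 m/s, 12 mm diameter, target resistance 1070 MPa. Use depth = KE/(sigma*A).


A = pi*(d/2)^2 = pi*(12/2)^2 = 113.097 mm^2
E = 0.5*m*v^2 = 0.5*0.006*447^2 = 599.427 J
depth = E/(sigma*A) = 599.427 J / (1070 MPa * 113.097 mm^2) = 599.427/(1070 * 113.097) m = 0.00495336 m ≈ 4.953 mm

4.953 mm


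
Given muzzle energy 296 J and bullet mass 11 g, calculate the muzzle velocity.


v = sqrt(2*E/m) = sqrt(2*296/0.011) = 232 m/s

232 m/s


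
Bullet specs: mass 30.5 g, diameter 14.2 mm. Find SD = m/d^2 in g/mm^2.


SD = m/d^2 = 30.5/14.2^2 = 0.1513 g/mm^2

0.1513 g/mm^2


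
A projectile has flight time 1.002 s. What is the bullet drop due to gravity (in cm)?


drop = 0.5*g*t^2 = 0.5*9.81*1.002^2 = 4.92464 m ≈ 492.5 cm

492.5 cm


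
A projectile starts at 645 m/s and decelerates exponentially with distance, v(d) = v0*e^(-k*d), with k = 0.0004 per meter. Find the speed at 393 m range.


v = v0*exp(-k*d) = 645*exp(-0.0004*393) = 551.2 m/s

551.2 m/s


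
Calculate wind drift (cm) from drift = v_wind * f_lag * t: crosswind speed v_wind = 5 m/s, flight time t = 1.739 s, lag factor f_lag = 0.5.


drift = v_wind * lag * t = 5 * 0.5 * 1.739 = 4.3475 m ≈ 434.8 cm

434.8 cm


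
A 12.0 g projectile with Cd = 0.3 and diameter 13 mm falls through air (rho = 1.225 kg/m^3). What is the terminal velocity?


A = pi*(d/2)^2 = pi*(13/2000)^2 = 1.32732e-04 m^2
vt = sqrt(2mg/(Cd*rho*A)) = sqrt(2*0.012*9.81/(0.3 * 1.225 * 1.32732e-04)) = 69.47 m/s

69.47 m/s


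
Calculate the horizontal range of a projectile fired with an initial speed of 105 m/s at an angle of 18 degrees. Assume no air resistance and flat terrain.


R = v0^2 * sin(2*theta) / g = 105^2 * sin(2*18°) / 9.81 = 660.6 m

660.6 m


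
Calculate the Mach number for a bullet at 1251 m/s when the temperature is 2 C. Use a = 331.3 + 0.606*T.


a = 331.3 + 0.606*(2) = 332.512 m/s
M = v/a = 1251/332.512 = 3.762

3.762


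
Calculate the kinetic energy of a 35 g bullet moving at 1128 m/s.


E = 0.5*m*v^2 = 0.5*0.035*1128^2 = 22267 J

22267 J


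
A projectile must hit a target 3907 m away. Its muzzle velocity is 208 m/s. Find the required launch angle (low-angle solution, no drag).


sin(2*theta) = R*g/v0^2 = 3907*9.81/208^2 = 0.885902, theta = arcsin(0.885902)/2 = 31.18°

31.18 degrees


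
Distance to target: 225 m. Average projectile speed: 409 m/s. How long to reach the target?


t = d/v = 225/409 = 0.5501 s

0.5501 s


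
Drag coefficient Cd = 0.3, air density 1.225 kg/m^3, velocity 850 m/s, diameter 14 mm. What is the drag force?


A = pi*(d/2)^2 = pi*(14/2000)^2 = 1.53938e-04 m^2
Fd = 0.5*Cd*rho*A*v^2 = 0.5*0.3*1.225*1.53938e-04*850^2 = 20.44 N

20.44 N


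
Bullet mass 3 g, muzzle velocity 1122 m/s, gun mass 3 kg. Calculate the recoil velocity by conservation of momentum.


v_recoil = m_p * v_p / m_gun = 0.003 * 1122 / 3 = 1.122 m/s

1.122 m/s


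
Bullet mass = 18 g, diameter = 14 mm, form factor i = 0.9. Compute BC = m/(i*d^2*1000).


BC = m/(i*d^2*1000) = 18/(0.9 * 14^2 * 1000) = 0.000102

0.000102


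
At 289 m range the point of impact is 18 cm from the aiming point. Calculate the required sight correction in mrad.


1 mrad subtends 1 cm per 10 m of range, so adj = error_cm / (dist_m / 10) = 18 / (289/10) = 0.6228 mrad

0.6228 mrad


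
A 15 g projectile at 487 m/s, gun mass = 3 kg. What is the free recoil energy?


v_r = m_p*v_p/m_gun = 0.015*487/3 = 2.435 m/s, E_r = 0.5*m_gun*v_r^2 = 0.5*3*2.435^2 = 8.894 J

8.894 J


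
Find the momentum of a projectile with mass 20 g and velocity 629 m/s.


p = m*v = 0.02*629 = 12.58 kg·m/s

12.58 kg·m/s


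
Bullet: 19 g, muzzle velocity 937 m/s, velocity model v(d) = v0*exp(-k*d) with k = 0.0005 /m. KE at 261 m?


v = v0*exp(-k*d) = 937*exp(-0.0005*261) = 822.364 m/s
E = 0.5*m*v^2 = 0.5*0.019*822.364^2 = 6425 J

6425 J


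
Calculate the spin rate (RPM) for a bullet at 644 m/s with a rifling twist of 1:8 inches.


twist_m = 8*0.0254 = 0.2032 m
spin = v/twist = 644/0.2032 = 3169.291 rev/s
RPM = spin*60 = 3169.291*60 ≈ 190157 RPM

190157 RPM


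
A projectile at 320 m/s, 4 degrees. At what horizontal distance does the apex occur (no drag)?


R = v0^2*sin(2*theta)/g = 320^2*sin(2*4°)/9.81 = 1452.73 m
apex_dist = R/2 = 1452.73/2 = 726.4 m

726.4 m


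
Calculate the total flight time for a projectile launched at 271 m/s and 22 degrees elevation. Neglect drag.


T = 2*v0*sin(theta)/g = 2*271*sin(22°)/9.81 = 20.7 s

20.7 s


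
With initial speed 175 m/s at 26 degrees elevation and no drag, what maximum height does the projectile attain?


H = (v0*sin(theta))^2 / (2g) = (175*sin(26°))^2 / (2*9.81) = 300 m

300 m


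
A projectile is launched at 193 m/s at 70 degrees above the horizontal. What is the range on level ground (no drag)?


R = v0^2 * sin(2*theta) / g = 193^2 * sin(2*70°) / 9.81 = 2441 m

2441 m


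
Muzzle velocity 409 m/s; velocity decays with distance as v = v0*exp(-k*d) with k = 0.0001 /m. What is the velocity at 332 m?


v = v0*exp(-k*d) = 409*exp(-0.0001*332) = 395.6 m/s

395.6 m/s


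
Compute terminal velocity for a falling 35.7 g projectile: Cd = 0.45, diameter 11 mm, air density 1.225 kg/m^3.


A = pi*(d/2)^2 = pi*(11/2000)^2 = 9.50332e-05 m^2
vt = sqrt(2mg/(Cd*rho*A)) = sqrt(2*0.0357*9.81/(0.45 * 1.225 * 9.50332e-05)) = 115.6 m/s

115.6 m/s


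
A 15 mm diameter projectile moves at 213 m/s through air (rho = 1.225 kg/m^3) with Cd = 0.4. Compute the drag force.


A = pi*(d/2)^2 = pi*(15/2000)^2 = 1.76715e-04 m^2
Fd = 0.5*Cd*rho*A*v^2 = 0.5*0.4*1.225*1.76715e-04*213^2 = 1.964 N

1.964 N


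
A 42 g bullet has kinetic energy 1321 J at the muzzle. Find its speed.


v = sqrt(2*E/m) = sqrt(2*1321/0.042) = 250.8 m/s

250.8 m/s


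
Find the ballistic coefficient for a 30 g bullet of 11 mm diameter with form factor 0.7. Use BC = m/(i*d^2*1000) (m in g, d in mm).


BC = m/(i*d^2*1000) = 30/(0.7 * 11^2 * 1000) = 0.0003542

0.0003542


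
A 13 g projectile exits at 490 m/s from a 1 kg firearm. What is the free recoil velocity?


v_recoil = m_p * v_p / m_gun = 0.013 * 490 / 1 = 6.37 m/s

6.37 m/s


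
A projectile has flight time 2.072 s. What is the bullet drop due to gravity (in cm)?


drop = 0.5*g*t^2 = 0.5*9.81*2.072^2 = 21.0581 m ≈ 2106 cm

2106 cm


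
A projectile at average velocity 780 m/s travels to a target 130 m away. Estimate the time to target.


t = d/v = 130/780 = 0.1667 s

0.1667 s


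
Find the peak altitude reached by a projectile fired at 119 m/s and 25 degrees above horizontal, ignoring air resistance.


H = (v0*sin(theta))^2 / (2g) = (119*sin(25°))^2 / (2*9.81) = 128.9 m

128.9 m


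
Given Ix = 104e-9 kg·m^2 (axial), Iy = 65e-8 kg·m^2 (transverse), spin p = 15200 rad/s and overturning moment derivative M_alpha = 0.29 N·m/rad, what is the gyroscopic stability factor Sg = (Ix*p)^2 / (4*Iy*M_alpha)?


Sg = Ix^2 * p^2 / (4 * Iy * M_alpha) = (104e-9)^2 * 15200^2 / (4 * 65e-8 * 0.29) = 3.314

3.314


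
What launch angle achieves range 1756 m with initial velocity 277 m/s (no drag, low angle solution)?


sin(2*theta) = R*g/v0^2 = 1756*9.81/277^2 = 0.224509, theta = arcsin(0.224509)/2 = 6.487°

6.487 degrees


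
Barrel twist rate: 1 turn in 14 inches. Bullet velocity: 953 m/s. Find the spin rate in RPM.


twist_m = 14*0.0254 = 0.3556 m
spin = v/twist = 953/0.3556 = 2679.978 rev/s
RPM = spin*60 = 2679.978*60 ≈ 160799 RPM

160799 RPM


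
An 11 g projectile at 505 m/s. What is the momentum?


p = m*v = 0.011*505 = 5.555 kg·m/s

5.555 kg·m/s


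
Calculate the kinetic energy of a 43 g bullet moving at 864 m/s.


E = 0.5*m*v^2 = 0.5*0.043*864^2 = 16050 J

16050 J


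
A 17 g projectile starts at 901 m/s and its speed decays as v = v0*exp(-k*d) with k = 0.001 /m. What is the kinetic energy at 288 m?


v = v0*exp(-k*d) = 901*exp(-0.001*288) = 675.535 m/s
E = 0.5*m*v^2 = 0.5*0.017*675.535^2 = 3879 J

3879 J


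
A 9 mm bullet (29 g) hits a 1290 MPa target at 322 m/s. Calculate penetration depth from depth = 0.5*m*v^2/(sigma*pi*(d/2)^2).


A = pi*(d/2)^2 = pi*(9/2)^2 = 63.6173 mm^2
E = 0.5*m*v^2 = 0.5*0.029*322^2 = 1503.42 J
depth = E/(sigma*A) = 1503.42 J / (1290 MPa * 63.6173 mm^2) = 1503.42/(1290 * 63.6173) m = 0.0183196 m ≈ 18.32 mm

18.32 mm


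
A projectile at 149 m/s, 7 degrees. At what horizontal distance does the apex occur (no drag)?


R = v0^2*sin(2*theta)/g = 149^2*sin(2*7°)/9.81 = 547.493 m
apex_dist = R/2 = 547.493/2 = 273.7 m

273.7 m


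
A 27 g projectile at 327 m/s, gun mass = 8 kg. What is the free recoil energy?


v_r = m_p*v_p/m_gun = 0.027*327/8 = 1.10363 m/s, E_r = 0.5*m_gun*v_r^2 = 0.5*8*1.10363^2 = 4.872 J

4.872 J


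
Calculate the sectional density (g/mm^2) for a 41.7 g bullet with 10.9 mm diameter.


SD = m/d^2 = 41.7/10.9^2 = 0.351 g/mm^2

0.351 g/mm^2


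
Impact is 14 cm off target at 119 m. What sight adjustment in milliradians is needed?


1 mrad subtends 1 cm per 10 m of range, so adj = error_cm / (dist_m / 10) = 14 / (119/10) = 1.176 mrad

1.176 mrad


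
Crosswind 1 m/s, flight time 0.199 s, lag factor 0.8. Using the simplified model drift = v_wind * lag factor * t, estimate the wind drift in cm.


drift = v_wind * lag * t = 1 * 0.8 * 0.199 = 0.1592 m ≈ 15.92 cm

15.92 cm


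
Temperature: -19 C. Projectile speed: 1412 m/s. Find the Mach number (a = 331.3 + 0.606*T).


a = 331.3 + 0.606*(-19) = 319.786 m/s
M = v/a = 1412/319.786 = 4.415

4.415


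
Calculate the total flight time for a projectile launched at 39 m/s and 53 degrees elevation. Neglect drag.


T = 2*v0*sin(theta)/g = 2*39*sin(53°)/9.81 = 6.35 s

6.35 s


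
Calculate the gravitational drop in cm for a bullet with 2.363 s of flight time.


drop = 0.5*g*t^2 = 0.5*9.81*2.363^2 = 27.3884 m ≈ 2739 cm

2739 cm


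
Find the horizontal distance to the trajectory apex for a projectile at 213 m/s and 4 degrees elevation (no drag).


R = v0^2*sin(2*theta)/g = 213^2*sin(2*4°)/9.81 = 643.644 m
apex_dist = R/2 = 643.644/2 = 321.8 m

321.8 m


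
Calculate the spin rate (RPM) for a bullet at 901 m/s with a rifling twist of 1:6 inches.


twist_m = 6*0.0254 = 0.1524 m
spin = v/twist = 901/0.1524 = 5912.073 rev/s
RPM = spin*60 = 5912.073*60 ≈ 354724 RPM

354724 RPM


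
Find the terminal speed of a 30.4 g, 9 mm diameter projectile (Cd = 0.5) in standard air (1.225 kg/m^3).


A = pi*(d/2)^2 = pi*(9/2000)^2 = 6.36173e-05 m^2
vt = sqrt(2mg/(Cd*rho*A)) = sqrt(2*0.0304*9.81/(0.5 * 1.225 * 6.36173e-05)) = 123.7 m/s

123.7 m/s


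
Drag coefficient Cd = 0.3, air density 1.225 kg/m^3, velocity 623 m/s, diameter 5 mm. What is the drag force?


A = pi*(d/2)^2 = pi*(5/2000)^2 = 1.96350e-05 m^2
Fd = 0.5*Cd*rho*A*v^2 = 0.5*0.3*1.225*1.96350e-05*623^2 = 1.4 N

1.4 N


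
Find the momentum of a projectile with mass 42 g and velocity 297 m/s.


p = m*v = 0.042*297 = 12.47 kg·m/s

12.47 kg·m/s


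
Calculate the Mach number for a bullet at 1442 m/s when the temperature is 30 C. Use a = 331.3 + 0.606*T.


a = 331.3 + 0.606*(30) = 349.48 m/s
M = v/a = 1442/349.48 = 4.126

4.126


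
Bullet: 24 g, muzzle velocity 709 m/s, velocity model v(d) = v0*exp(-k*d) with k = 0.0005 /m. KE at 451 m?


v = v0*exp(-k*d) = 709*exp(-0.0005*451) = 565.865 m/s
E = 0.5*m*v^2 = 0.5*0.024*565.865^2 = 3842 J

3842 J


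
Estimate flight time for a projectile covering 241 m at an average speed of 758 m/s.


t = d/v = 241/758 = 0.3179 s

0.3179 s


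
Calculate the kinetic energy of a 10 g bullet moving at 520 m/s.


E = 0.5*m*v^2 = 0.5*0.01*520^2 = 1352 J

1352 J


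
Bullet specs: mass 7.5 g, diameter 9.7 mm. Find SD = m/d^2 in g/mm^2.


SD = m/d^2 = 7.5/9.7^2 = 0.07971 g/mm^2

0.07971 g/mm^2


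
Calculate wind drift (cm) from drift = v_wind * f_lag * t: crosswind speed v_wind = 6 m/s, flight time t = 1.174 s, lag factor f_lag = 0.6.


drift = v_wind * lag * t = 6 * 0.6 * 1.174 = 4.2264 m ≈ 422.6 cm

422.6 cm


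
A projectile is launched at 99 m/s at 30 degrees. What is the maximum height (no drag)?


H = (v0*sin(theta))^2 / (2g) = (99*sin(30°))^2 / (2*9.81) = 124.9 m

124.9 m


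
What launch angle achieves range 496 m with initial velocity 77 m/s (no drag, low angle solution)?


sin(2*theta) = R*g/v0^2 = 496*9.81/77^2 = 0.820671, theta = arcsin(0.820671)/2 = 27.58°

27.58 degrees


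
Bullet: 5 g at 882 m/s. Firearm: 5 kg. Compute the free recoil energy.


v_r = m_p*v_p/m_gun = 0.005*882/5 = 0.882 m/s, E_r = 0.5*m_gun*v_r^2 = 0.5*5*0.882^2 = 1.945 J

1.945 J


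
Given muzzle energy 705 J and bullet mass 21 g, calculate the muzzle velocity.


v = sqrt(2*E/m) = sqrt(2*705/0.021) = 259.1 m/s

259.1 m/s


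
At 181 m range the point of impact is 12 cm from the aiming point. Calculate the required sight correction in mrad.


1 mrad subtends 1 cm per 10 m of range, so adj = error_cm / (dist_m / 10) = 12 / (181/10) = 0.663 mrad

0.663 mrad


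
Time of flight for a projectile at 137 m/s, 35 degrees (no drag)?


T = 2*v0*sin(theta)/g = 2*137*sin(35°)/9.81 = 16.02 s

16.02 s


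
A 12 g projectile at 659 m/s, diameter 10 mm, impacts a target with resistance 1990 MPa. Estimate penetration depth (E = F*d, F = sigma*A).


A = pi*(d/2)^2 = pi*(10/2)^2 = 78.5398 mm^2
E = 0.5*m*v^2 = 0.5*0.012*659^2 = 2605.69 J
depth = E/(sigma*A) = 2605.69 J / (1990 MPa * 78.5398 mm^2) = 2605.69/(1990 * 78.5398) m = 0.0166717 m ≈ 16.67 mm

16.67 mm


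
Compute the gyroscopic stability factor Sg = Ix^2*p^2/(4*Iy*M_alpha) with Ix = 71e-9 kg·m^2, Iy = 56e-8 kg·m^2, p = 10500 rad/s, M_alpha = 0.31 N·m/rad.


Sg = Ix^2 * p^2 / (4 * Iy * M_alpha) = (71e-9)^2 * 10500^2 / (4 * 56e-8 * 0.31) = 0.8004

0.8004


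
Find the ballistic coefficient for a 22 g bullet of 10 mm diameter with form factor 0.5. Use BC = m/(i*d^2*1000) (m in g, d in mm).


BC = m/(i*d^2*1000) = 22/(0.5 * 10^2 * 1000) = 0.00044

0.00044


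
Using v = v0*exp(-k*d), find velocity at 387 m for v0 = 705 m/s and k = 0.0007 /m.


v = v0*exp(-k*d) = 705*exp(-0.0007*387) = 537.7 m/s

537.7 m/s


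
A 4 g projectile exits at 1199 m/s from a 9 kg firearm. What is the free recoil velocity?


v_recoil = m_p * v_p / m_gun = 0.004 * 1199 / 9 = 0.5329 m/s

0.5329 m/s


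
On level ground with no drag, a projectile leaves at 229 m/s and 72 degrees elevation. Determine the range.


R = v0^2 * sin(2*theta) / g = 229^2 * sin(2*72°) / 9.81 = 3142 m

3142 m


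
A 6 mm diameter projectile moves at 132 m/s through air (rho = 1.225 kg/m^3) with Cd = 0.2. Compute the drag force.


A = pi*(d/2)^2 = pi*(6/2000)^2 = 2.82743e-05 m^2
Fd = 0.5*Cd*rho*A*v^2 = 0.5*0.2*1.225*2.82743e-05*132^2 = 0.06035 N

0.06035 N


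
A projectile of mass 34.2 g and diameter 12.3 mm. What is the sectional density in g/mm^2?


SD = m/d^2 = 34.2/12.3^2 = 0.2261 g/mm^2

0.2261 g/mm^2


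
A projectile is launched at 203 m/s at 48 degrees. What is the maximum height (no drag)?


H = (v0*sin(theta))^2 / (2g) = (203*sin(48°))^2 / (2*9.81) = 1160 m

1160 m


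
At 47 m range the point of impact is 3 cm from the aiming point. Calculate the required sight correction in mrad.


1 mrad subtends 1 cm per 10 m of range, so adj = error_cm / (dist_m / 10) = 3 / (47/10) = 0.6383 mrad

0.6383 mrad


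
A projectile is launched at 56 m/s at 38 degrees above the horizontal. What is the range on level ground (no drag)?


R = v0^2 * sin(2*theta) / g = 56^2 * sin(2*38°) / 9.81 = 310.2 m

310.2 m


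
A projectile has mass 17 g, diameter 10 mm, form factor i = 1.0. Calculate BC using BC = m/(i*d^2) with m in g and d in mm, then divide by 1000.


BC = m/(i*d^2*1000) = 17/(1.0 * 10^2 * 1000) = 0.00017

0.00017


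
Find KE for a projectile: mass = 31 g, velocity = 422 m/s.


E = 0.5*m*v^2 = 0.5*0.031*422^2 = 2760 J

2760 J


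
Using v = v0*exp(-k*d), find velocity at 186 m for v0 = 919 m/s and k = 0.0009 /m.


v = v0*exp(-k*d) = 919*exp(-0.0009*186) = 777.3 m/s

777.3 m/s


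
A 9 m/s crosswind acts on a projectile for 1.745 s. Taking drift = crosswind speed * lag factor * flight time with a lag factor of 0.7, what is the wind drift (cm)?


drift = v_wind * lag * t = 9 * 0.7 * 1.745 = 10.9935 m ≈ 1099 cm

1099 cm


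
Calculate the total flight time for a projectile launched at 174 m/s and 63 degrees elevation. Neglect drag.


T = 2*v0*sin(theta)/g = 2*174*sin(63°)/9.81 = 31.61 s

31.61 s


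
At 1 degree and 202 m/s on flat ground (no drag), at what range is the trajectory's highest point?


R = v0^2*sin(2*theta)/g = 202^2*sin(2*1°)/9.81 = 145.162 m
apex_dist = R/2 = 145.162/2 = 72.58 m

72.58 m


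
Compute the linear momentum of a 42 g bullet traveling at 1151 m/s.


p = m*v = 0.042*1151 = 48.34 kg·m/s

48.34 kg·m/s


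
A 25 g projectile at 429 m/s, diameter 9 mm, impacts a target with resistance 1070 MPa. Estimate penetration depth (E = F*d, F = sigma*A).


A = pi*(d/2)^2 = pi*(9/2)^2 = 63.6173 mm^2
E = 0.5*m*v^2 = 0.5*0.025*429^2 = 2300.51 J
depth = E/(sigma*A) = 2300.51 J / (1070 MPa * 63.6173 mm^2) = 2300.51/(1070 * 63.6173) m = 0.033796 m ≈ 33.8 mm

33.8 mm


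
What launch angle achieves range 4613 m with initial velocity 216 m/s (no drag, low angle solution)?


sin(2*theta) = R*g/v0^2 = 4613*9.81/216^2 = 0.96994, theta = arcsin(0.96994)/2 = 37.96°

37.96 degrees


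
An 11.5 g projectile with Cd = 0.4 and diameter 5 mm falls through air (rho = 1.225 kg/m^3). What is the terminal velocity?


A = pi*(d/2)^2 = pi*(5/2000)^2 = 1.96350e-05 m^2
vt = sqrt(2mg/(Cd*rho*A)) = sqrt(2*0.0115*9.81/(0.4 * 1.225 * 1.96350e-05)) = 153.1 m/s

153.1 m/s


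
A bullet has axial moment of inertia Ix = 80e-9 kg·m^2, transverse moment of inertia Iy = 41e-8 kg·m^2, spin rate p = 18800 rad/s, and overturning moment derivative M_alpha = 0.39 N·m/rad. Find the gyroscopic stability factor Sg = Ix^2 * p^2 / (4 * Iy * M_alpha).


Sg = Ix^2 * p^2 / (4 * Iy * M_alpha) = (80e-9)^2 * 18800^2 / (4 * 41e-8 * 0.39) = 3.537

3.537


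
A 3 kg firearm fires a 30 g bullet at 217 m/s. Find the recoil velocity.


v_recoil = m_p * v_p / m_gun = 0.03 * 217 / 3 = 2.17 m/s

2.17 m/s


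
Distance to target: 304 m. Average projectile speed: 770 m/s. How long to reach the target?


t = d/v = 304/770 = 0.3948 s

0.3948 s


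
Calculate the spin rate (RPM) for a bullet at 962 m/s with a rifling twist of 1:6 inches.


twist_m = 6*0.0254 = 0.1524 m
spin = v/twist = 962/0.1524 = 6312.336 rev/s
RPM = spin*60 = 6312.336*60 ≈ 378740 RPM

378740 RPM


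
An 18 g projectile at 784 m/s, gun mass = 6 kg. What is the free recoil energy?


v_r = m_p*v_p/m_gun = 0.018*784/6 = 2.352 m/s, E_r = 0.5*m_gun*v_r^2 = 0.5*6*2.352^2 = 16.6 J

16.6 J


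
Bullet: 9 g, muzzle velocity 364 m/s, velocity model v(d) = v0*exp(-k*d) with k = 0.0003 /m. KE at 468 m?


v = v0*exp(-k*d) = 364*exp(-0.0003*468) = 316.32 m/s
E = 0.5*m*v^2 = 0.5*0.009*316.32^2 = 450.3 J

450.3 J


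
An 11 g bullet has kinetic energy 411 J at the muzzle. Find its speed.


v = sqrt(2*E/m) = sqrt(2*411/0.011) = 273.4 m/s

273.4 m/s


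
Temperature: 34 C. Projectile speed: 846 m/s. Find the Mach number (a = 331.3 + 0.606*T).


a = 331.3 + 0.606*(34) = 351.904 m/s
M = v/a = 846/351.904 = 2.404

2.404


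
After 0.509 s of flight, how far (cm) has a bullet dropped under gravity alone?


drop = 0.5*g*t^2 = 0.5*9.81*0.509^2 = 1.27079 m ≈ 127.1 cm

127.1 cm


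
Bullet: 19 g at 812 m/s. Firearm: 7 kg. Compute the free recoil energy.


v_r = m_p*v_p/m_gun = 0.019*812/7 = 2.204 m/s, E_r = 0.5*m_gun*v_r^2 = 0.5*7*2.204^2 = 17 J

17 J


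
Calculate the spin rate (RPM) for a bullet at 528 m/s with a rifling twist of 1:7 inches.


twist_m = 7*0.0254 = 0.1778 m
spin = v/twist = 528/0.1778 = 2969.629 rev/s
RPM = spin*60 = 2969.629*60 ≈ 178178 RPM

178178 RPM


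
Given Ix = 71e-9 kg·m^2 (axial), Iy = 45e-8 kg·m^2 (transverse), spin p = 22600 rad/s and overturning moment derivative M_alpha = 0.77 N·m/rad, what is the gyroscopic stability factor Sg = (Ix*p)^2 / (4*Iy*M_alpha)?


Sg = Ix^2 * p^2 / (4 * Iy * M_alpha) = (71e-9)^2 * 22600^2 / (4 * 45e-8 * 0.77) = 1.858

1.858


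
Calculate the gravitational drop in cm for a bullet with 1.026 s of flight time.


drop = 0.5*g*t^2 = 0.5*9.81*1.026^2 = 5.16338 m ≈ 516.3 cm

516.3 cm


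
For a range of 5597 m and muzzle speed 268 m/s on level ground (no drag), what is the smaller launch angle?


sin(2*theta) = R*g/v0^2 = 5597*9.81/268^2 = 0.76446, theta = arcsin(0.76446)/2 = 24.93°

24.93 degrees


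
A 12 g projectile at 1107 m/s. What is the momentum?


p = m*v = 0.012*1107 = 13.28 kg·m/s

13.28 kg·m/s


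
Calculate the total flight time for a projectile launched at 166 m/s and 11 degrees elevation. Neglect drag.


T = 2*v0*sin(theta)/g = 2*166*sin(11°)/9.81 = 6.458 s

6.458 s


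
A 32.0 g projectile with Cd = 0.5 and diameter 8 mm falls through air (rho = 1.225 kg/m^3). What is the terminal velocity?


A = pi*(d/2)^2 = pi*(8/2000)^2 = 5.02655e-05 m^2
vt = sqrt(2mg/(Cd*rho*A)) = sqrt(2*0.032*9.81/(0.5 * 1.225 * 5.02655e-05)) = 142.8 m/s

142.8 m/s


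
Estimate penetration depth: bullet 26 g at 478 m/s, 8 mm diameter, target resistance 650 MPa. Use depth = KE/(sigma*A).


A = pi*(d/2)^2 = pi*(8/2)^2 = 50.2655 mm^2
E = 0.5*m*v^2 = 0.5*0.026*478^2 = 2970.29 J
depth = E/(sigma*A) = 2970.29 J / (650 MPa * 50.2655 mm^2) = 2970.29/(650 * 50.2655) m = 0.0909109 m ≈ 90.91 mm

90.91 mm


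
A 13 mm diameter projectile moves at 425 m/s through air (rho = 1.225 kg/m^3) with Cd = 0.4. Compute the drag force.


A = pi*(d/2)^2 = pi*(13/2000)^2 = 1.32732e-04 m^2
Fd = 0.5*Cd*rho*A*v^2 = 0.5*0.4*1.225*1.32732e-04*425^2 = 5.874 N

5.874 N


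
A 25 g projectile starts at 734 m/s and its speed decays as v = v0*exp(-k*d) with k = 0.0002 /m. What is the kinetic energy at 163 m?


v = v0*exp(-k*d) = 734*exp(-0.0002*163) = 710.457 m/s
E = 0.5*m*v^2 = 0.5*0.025*710.457^2 = 6309 J

6309 J


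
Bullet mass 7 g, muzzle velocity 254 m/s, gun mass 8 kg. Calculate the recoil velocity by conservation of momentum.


v_recoil = m_p * v_p / m_gun = 0.007 * 254 / 8 = 0.2223 m/s

0.2223 m/s


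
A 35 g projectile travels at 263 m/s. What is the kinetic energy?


E = 0.5*m*v^2 = 0.5*0.035*263^2 = 1210 J

1210 J


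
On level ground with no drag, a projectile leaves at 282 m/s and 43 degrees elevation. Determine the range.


R = v0^2 * sin(2*theta) / g = 282^2 * sin(2*43°) / 9.81 = 8087 m

8087 m


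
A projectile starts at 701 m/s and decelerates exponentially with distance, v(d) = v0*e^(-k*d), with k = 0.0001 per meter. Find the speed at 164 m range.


v = v0*exp(-k*d) = 701*exp(-0.0001*164) = 689.6 m/s

689.6 m/s


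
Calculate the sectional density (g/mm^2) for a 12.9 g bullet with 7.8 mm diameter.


SD = m/d^2 = 12.9/7.8^2 = 0.212 g/mm^2

0.212 g/mm^2


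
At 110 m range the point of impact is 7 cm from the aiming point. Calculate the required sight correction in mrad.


1 mrad subtends 1 cm per 10 m of range, so adj = error_cm / (dist_m / 10) = 7 / (110/10) = 0.6364 mrad

0.6364 mrad


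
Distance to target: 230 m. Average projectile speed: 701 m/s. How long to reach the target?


t = d/v = 230/701 = 0.3281 s

0.3281 s


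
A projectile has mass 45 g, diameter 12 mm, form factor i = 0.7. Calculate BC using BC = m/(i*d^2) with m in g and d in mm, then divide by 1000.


BC = m/(i*d^2*1000) = 45/(0.7 * 12^2 * 1000) = 0.0004464

0.0004464


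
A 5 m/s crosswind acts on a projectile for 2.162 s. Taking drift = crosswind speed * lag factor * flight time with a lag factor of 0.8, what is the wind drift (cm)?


drift = v_wind * lag * t = 5 * 0.8 * 2.162 = 8.648 m ≈ 864.8 cm

864.8 cm


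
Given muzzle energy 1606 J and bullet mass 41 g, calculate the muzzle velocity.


v = sqrt(2*E/m) = sqrt(2*1606/0.041) = 279.9 m/s

279.9 m/s


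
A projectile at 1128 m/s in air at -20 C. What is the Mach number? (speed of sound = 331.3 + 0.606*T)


a = 331.3 + 0.606*(-20) = 319.18 m/s
M = v/a = 1128/319.18 = 3.534

3.534


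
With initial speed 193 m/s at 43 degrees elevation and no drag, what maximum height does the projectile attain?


H = (v0*sin(theta))^2 / (2g) = (193*sin(43°))^2 / (2*9.81) = 883 m

883 m


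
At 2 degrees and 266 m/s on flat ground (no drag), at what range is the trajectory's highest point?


R = v0^2*sin(2*theta)/g = 266^2*sin(2*2°)/9.81 = 503.128 m
apex_dist = R/2 = 503.128/2 = 251.6 m

251.6 m


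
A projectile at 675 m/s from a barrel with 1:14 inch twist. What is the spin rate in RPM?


twist_m = 14*0.0254 = 0.3556 m
spin = v/twist = 675/0.3556 = 1898.2 rev/s
RPM = spin*60 = 1898.2*60 ≈ 113892 RPM

113892 RPM


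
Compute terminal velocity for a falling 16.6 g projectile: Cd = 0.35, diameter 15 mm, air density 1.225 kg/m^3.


A = pi*(d/2)^2 = pi*(15/2000)^2 = 1.76715e-04 m^2
vt = sqrt(2mg/(Cd*rho*A)) = sqrt(2*0.0166*9.81/(0.35 * 1.225 * 1.76715e-04)) = 65.56 m/s

65.56 m/s


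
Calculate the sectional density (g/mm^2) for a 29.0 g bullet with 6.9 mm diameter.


SD = m/d^2 = 29.0/6.9^2 = 0.6091 g/mm^2

0.6091 g/mm^2


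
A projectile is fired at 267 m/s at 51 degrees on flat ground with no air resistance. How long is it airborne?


T = 2*v0*sin(theta)/g = 2*267*sin(51°)/9.81 = 42.3 s

42.3 s


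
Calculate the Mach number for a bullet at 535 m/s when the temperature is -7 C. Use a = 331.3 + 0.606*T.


a = 331.3 + 0.606*(-7) = 327.058 m/s
M = v/a = 535/327.058 = 1.636

1.636


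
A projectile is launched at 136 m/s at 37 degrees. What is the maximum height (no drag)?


H = (v0*sin(theta))^2 / (2g) = (136*sin(37°))^2 / (2*9.81) = 341.4 m

341.4 m


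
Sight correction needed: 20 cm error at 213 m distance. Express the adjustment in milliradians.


1 mrad subtends 1 cm per 10 m of range, so adj = error_cm / (dist_m / 10) = 20 / (213/10) = 0.939 mrad

0.939 mrad


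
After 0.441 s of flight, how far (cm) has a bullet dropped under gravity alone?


drop = 0.5*g*t^2 = 0.5*9.81*0.441^2 = 0.953929 m ≈ 95.39 cm

95.39 cm


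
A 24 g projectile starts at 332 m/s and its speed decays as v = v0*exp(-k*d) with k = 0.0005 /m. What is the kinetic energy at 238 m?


v = v0*exp(-k*d) = 332*exp(-0.0005*238) = 294.752 m/s
E = 0.5*m*v^2 = 0.5*0.024*294.752^2 = 1043 J

1043 J


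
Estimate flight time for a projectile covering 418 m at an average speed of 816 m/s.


t = d/v = 418/816 = 0.5123 s

0.5123 s


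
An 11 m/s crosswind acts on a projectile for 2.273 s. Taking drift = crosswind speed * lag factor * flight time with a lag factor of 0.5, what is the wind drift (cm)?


drift = v_wind * lag * t = 11 * 0.5 * 2.273 = 12.5015 m ≈ 1250 cm

1250 cm


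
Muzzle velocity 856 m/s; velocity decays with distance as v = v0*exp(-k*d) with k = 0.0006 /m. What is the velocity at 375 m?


v = v0*exp(-k*d) = 856*exp(-0.0006*375) = 683.5 m/s

683.5 m/s


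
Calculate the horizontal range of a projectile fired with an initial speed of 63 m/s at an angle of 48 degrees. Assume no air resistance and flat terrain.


R = v0^2 * sin(2*theta) / g = 63^2 * sin(2*48°) / 9.81 = 402.4 m

402.4 m


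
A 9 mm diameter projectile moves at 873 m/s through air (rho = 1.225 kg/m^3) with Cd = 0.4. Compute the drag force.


A = pi*(d/2)^2 = pi*(9/2000)^2 = 6.36173e-05 m^2
Fd = 0.5*Cd*rho*A*v^2 = 0.5*0.4*1.225*6.36173e-05*873^2 = 11.88 N

11.88 N


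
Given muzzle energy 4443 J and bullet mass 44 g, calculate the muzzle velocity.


v = sqrt(2*E/m) = sqrt(2*4443/0.044) = 449.4 m/s

449.4 m/s


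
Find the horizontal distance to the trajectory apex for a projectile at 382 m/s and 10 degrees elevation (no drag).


R = v0^2*sin(2*theta)/g = 382^2*sin(2*10°)/9.81 = 5087.56 m
apex_dist = R/2 = 5087.56/2 = 2544 m

2544 m


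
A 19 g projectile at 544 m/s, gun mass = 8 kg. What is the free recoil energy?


v_r = m_p*v_p/m_gun = 0.019*544/8 = 1.292 m/s, E_r = 0.5*m_gun*v_r^2 = 0.5*8*1.292^2 = 6.677 J

6.677 J


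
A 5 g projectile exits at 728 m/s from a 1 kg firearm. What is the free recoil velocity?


v_recoil = m_p * v_p / m_gun = 0.005 * 728 / 1 = 3.64 m/s

3.64 m/s


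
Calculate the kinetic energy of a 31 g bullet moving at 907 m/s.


E = 0.5*m*v^2 = 0.5*0.031*907^2 = 12751 J

12751 J


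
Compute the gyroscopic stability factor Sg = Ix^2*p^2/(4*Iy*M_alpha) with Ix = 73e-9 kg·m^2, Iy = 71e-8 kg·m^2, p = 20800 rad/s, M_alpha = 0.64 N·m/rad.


Sg = Ix^2 * p^2 / (4 * Iy * M_alpha) = (73e-9)^2 * 20800^2 / (4 * 71e-8 * 0.64) = 1.268

1.268


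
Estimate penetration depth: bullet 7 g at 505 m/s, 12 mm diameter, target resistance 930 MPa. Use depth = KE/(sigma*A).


A = pi*(d/2)^2 = pi*(12/2)^2 = 113.097 mm^2
E = 0.5*m*v^2 = 0.5*0.007*505^2 = 892.587 J
depth = E/(sigma*A) = 892.587 J / (930 MPa * 113.097 mm^2) = 892.587/(930 * 113.097) m = 0.00848624 m ≈ 8.486 mm

8.486 mm


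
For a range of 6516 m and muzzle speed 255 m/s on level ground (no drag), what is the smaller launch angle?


sin(2*theta) = R*g/v0^2 = 6516*9.81/255^2 = 0.983037, theta = arcsin(0.983037)/2 = 39.72°

39.72 degrees


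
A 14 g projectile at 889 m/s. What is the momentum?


p = m*v = 0.014*889 = 12.45 kg·m/s

12.45 kg·m/s


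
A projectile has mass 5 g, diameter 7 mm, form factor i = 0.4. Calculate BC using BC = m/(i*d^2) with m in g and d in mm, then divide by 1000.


BC = m/(i*d^2*1000) = 5/(0.4 * 7^2 * 1000) = 0.0002551

0.0002551


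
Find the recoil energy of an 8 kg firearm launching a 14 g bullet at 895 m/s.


v_r = m_p*v_p/m_gun = 0.014*895/8 = 1.56625 m/s, E_r = 0.5*m_gun*v_r^2 = 0.5*8*1.56625^2 = 9.813 J

9.813 J


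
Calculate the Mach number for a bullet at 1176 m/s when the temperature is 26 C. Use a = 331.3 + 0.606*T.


a = 331.3 + 0.606*(26) = 347.056 m/s
M = v/a = 1176/347.056 = 3.389

3.389


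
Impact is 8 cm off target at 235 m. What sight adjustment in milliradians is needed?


1 mrad subtends 1 cm per 10 m of range, so adj = error_cm / (dist_m / 10) = 8 / (235/10) = 0.3404 mrad

0.3404 mrad


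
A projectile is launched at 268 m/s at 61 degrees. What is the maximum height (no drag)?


H = (v0*sin(theta))^2 / (2g) = (268*sin(61°))^2 / (2*9.81) = 2800 m

2800 m


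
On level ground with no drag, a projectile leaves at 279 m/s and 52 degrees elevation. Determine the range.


R = v0^2 * sin(2*theta) / g = 279^2 * sin(2*52°) / 9.81 = 7699 m

7699 m


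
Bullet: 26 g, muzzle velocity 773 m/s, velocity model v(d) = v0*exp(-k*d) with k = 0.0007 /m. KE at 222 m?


v = v0*exp(-k*d) = 773*exp(-0.0007*222) = 661.744 m/s
E = 0.5*m*v^2 = 0.5*0.026*661.744^2 = 5693 J

5693 J


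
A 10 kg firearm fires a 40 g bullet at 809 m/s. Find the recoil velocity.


v_recoil = m_p * v_p / m_gun = 0.04 * 809 / 10 = 3.236 m/s

3.236 m/s


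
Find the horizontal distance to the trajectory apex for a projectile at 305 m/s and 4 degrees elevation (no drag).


R = v0^2*sin(2*theta)/g = 305^2*sin(2*4°)/9.81 = 1319.73 m
apex_dist = R/2 = 1319.73/2 = 659.9 m

659.9 m


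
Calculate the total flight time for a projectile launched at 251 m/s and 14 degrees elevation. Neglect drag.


T = 2*v0*sin(theta)/g = 2*251*sin(14°)/9.81 = 12.38 s

12.38 s


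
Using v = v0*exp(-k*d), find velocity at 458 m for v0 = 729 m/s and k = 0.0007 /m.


v = v0*exp(-k*d) = 729*exp(-0.0007*458) = 529 m/s

529 m/s


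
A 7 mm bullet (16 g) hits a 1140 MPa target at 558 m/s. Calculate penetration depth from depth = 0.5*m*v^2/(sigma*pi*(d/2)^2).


A = pi*(d/2)^2 = pi*(7/2)^2 = 38.4845 mm^2
E = 0.5*m*v^2 = 0.5*0.016*558^2 = 2490.91 J
depth = E/(sigma*A) = 2490.91 J / (1140 MPa * 38.4845 mm^2) = 2490.91/(1140 * 38.4845) m = 0.0567764 m ≈ 56.78 mm

56.78 mm


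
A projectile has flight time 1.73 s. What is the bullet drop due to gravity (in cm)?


drop = 0.5*g*t^2 = 0.5*9.81*1.73^2 = 14.6802 m ≈ 1468 cm

1468 cm


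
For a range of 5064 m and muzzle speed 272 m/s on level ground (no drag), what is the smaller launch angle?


sin(2*theta) = R*g/v0^2 = 5064*9.81/272^2 = 0.671467, theta = arcsin(0.671467)/2 = 21.09°

21.09 degrees


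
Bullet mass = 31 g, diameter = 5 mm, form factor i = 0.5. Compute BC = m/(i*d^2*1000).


BC = m/(i*d^2*1000) = 31/(0.5 * 5^2 * 1000) = 0.00248

0.00248


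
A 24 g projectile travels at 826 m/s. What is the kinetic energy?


E = 0.5*m*v^2 = 0.5*0.024*826^2 = 8187 J

8187 J


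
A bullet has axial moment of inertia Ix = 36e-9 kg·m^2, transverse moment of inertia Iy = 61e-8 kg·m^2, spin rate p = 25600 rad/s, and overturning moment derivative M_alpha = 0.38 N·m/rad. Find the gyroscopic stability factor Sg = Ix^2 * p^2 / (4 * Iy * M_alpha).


Sg = Ix^2 * p^2 / (4 * Iy * M_alpha) = (36e-9)^2 * 25600^2 / (4 * 61e-8 * 0.38) = 0.916

0.916


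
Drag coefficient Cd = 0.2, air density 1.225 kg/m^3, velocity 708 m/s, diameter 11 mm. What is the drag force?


A = pi*(d/2)^2 = pi*(11/2000)^2 = 9.50332e-05 m^2
Fd = 0.5*Cd*rho*A*v^2 = 0.5*0.2*1.225*9.50332e-05*708^2 = 5.835 N

5.835 N


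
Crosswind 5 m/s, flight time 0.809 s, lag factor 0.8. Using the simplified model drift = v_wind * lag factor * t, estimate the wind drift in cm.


drift = v_wind * lag * t = 5 * 0.8 * 0.809 = 3.236 m ≈ 323.6 cm

323.6 cm
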